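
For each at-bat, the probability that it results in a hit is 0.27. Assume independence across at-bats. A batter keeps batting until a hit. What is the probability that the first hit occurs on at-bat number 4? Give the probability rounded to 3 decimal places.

0.105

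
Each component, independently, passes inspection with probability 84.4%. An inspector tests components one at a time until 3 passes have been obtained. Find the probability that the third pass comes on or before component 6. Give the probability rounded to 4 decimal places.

Finishing within 6 components ⇔ at least 3 successes in the first 6. With X ~ Binomial(6, 0.844), P(Y ≤ 6) = 1 − P(X ≤ 2).
  k=0: C(6,0)·0.844^0·0.156^6 = 0.000014
  k=1: C(6,1)·0.844^1·0.156^5 = 0.000468
  k=2: C(6,2)·0.844^2·0.156^4 = 0.006328
1 − 0.006810 = 0.993190

0.9932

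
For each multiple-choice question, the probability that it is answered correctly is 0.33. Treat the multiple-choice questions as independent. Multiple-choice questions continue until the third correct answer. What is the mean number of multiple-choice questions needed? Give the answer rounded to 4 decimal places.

9.0909

Y = total multiple-choice questions until the third success; negative binomial with r=3, p=0.33.
E[Y] = r / p = 3 / 0.33 = 9.090909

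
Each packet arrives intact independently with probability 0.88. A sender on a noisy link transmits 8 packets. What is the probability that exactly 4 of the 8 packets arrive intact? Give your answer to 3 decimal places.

0.009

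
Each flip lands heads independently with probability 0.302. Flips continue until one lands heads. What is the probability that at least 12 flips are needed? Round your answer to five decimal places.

0.01916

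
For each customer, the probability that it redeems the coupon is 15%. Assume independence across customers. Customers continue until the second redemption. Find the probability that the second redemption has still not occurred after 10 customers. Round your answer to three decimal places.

0.544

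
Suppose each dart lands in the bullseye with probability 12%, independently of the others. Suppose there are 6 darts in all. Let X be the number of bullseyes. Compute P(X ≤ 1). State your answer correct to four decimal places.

X ~ Binomial(6, 0.12); P(X ≤ 1) = Σ C(6,k) p^k (1−p)^(6−k) over k:
  k=0: C(6,0)·0.12^0·0.88^6 = 0.464404
  k=1: C(6,1)·0.12^1·0.88^5 = 0.379967
Total = 0.844371

0.8444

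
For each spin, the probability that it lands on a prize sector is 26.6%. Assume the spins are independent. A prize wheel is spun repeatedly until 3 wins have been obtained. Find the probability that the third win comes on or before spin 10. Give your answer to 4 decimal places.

0.5219

Finishing within 10 spins ⇔ at least 3 successes in the first 10. With X ~ Binomial(10, 0.266), P(Y ≤ 10) = 1 − P(X ≤ 2).
  k=0: C(10,0)·0.266^0·0.734^10 = 0.045390
  k=1: C(10,1)·0.266^1·0.734^9 = 0.164493
  k=2: C(10,2)·0.266^2·0.734^8 = 0.268253
1 − 0.478135 = 0.521865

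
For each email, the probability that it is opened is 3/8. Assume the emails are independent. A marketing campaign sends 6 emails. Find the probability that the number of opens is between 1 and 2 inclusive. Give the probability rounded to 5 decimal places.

X ~ Binomial(6, 0.375); P(1 ≤ X ≤ 2) = Σ C(6,k) p^k (1−p)^(6−k) over k:
  k=1: C(6,1)·0.375^1·0.625^5 = 0.2145767
  k=2: C(6,2)·0.375^2·0.625^4 = 0.3218651
Total = 0.5364418

0.53644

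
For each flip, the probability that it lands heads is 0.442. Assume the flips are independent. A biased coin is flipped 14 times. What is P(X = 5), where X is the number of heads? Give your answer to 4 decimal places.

X ~ Binomial(n=14, p=0.442).
P(X=5) = C(14,5) · p^5 · (1−p)^9
= 2002 · 0.01687 · 0.0052445 = 0.177126

0.1771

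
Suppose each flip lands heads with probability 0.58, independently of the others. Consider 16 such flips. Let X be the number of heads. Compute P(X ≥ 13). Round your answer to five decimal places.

0.04726

X ~ Binomial(16, 0.58); P(X ≥ 13) = Σ C(16,k) p^k (1−p)^(16−k) over k:
  k=13: C(16,13)·0.58^13·0.42^3 = 0.0348738
  k=14: C(16,14)·0.58^14·0.42^2 = 0.0103198
  k=15: C(16,15)·0.58^15·0.42^1 = 0.0019002
  k=16: C(16,16)·0.58^16·0.42^0 = 0.0001640
Total = 0.0472578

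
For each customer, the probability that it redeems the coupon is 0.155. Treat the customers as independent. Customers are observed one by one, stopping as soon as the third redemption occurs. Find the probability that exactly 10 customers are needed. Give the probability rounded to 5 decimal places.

Y = trial on which the third success occurs; negative binomial, r=3, p=0.155.
P(Y=10) = C(9,2) · p^3 · (1−p)^7
= 36 · 0.0037239 · 0.30761 = 0.0412377

0.04124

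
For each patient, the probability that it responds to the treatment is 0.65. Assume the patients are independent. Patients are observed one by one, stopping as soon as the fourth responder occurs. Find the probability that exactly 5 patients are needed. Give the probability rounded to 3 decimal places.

Y = trial on which the fourth success occurs; negative binomial, r=4, p=0.65.
P(Y=5) = C(4,3) · p^4 · (1−p)^1
= 4 · 0.17851 · 0.35 = 0.24991

0.250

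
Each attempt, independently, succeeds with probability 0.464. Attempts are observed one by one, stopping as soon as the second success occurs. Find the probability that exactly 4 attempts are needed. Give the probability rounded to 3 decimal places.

Y = trial on which the second success occurs; negative binomial, r=2, p=0.464.
P(Y=4) = C(3,1) · p^2 · (1−p)^2
= 3 · 0.2153 · 0.2873 = 0.18556

0.186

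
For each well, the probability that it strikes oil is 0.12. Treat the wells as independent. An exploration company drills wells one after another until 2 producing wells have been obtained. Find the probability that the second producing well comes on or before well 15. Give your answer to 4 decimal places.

Finishing within 15 wells ⇔ at least 2 successes in the first 15. With X ~ Binomial(15, 0.12), P(Y ≤ 15) = 1 − P(X ≤ 1).
  k=0: C(15,0)·0.12^0·0.88^15 = 0.146974
  k=1: C(15,1)·0.12^1·0.88^14 = 0.300628
1 − 0.447602 = 0.552398

0.5524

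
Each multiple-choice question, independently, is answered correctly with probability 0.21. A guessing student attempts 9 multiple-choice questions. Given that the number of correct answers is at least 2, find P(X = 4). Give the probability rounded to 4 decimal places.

X ~ Binomial(9, 0.21). Want P(X=4 | X≥2) = P(X=4) / P(X≥2).
P(X=4) = C(9,4)·0.21^4·0.79^5 = 0.075402
P(X≥2) = 1 − 0.119852 − 0.286734 = 0.593415
Ratio = 0.075402 / 0.593415 = 0.127065

0.1271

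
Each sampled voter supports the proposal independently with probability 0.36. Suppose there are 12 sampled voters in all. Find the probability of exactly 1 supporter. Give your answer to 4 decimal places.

0.0319

X ~ Binomial(n=12, p=0.36).
P(X=1) = C(12,1) · p^1 · (1−p)^11
= 12 · 0.36 · 0.0073787 = 0.031876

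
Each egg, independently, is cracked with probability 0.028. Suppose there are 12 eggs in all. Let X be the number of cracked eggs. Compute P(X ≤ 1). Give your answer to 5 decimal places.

0.95705

X ~ Binomial(12, 0.028); P(X ≤ 1) = Σ C(12,k) p^k (1−p)^(12−k) over k:
  k=0: C(12,0)·0.028^0·0.972^12 = 0.7112056
  k=1: C(12,1)·0.028^1·0.972^11 = 0.2458489
Total = 0.9570545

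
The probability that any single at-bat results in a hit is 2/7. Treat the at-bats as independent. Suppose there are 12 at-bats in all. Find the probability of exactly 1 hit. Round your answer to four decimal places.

0.0847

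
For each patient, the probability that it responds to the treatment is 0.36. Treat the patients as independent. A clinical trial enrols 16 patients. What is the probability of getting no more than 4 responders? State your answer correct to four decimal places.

0.2613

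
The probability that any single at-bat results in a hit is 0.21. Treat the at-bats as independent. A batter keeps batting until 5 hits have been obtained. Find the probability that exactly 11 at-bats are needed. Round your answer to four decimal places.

Y = trial on which the fifth success occurs; negative binomial, r=5, p=0.21.
P(Y=11) = C(10,4) · p^5 · (1−p)^6
= 210 · 0.00040841 · 0.24309 = 0.020849

0.0208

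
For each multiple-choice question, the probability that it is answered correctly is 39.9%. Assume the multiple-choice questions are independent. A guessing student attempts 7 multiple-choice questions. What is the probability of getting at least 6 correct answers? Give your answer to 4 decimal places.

X ~ Binomial(7, 0.399); P(X ≥ 6) = Σ C(7,k) p^k (1−p)^(7−k) over k:
  k=6: C(7,6)·0.399^6·0.601^1 = 0.016975
  k=7: C(7,7)·0.399^7·0.601^0 = 0.001610
Total = 0.018585

0.0186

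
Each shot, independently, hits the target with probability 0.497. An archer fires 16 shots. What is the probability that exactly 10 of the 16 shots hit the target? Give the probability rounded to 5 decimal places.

X ~ Binomial(n=16, p=0.497).
P(X=10) = C(16,10) · p^10 · (1−p)^6
= 8008 · 0.00091953 · 0.016196 = 0.1192603

0.11926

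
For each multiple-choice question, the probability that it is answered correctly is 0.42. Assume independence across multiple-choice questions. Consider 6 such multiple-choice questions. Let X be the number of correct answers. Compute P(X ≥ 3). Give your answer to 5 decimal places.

0.49709

X ~ Binomial(6, 0.42); P(X ≥ 3) = Σ C(6,k) p^k (1−p)^(6−k) over k:
  k=3: C(6,3)·0.42^3·0.58^3 = 0.2891092
  k=4: C(6,4)·0.42^4·0.58^2 = 0.1570162
  k=5: C(6,5)·0.42^5·0.58^1 = 0.0454805
  k=6: C(6,6)·0.42^6·0.58^0 = 0.0054890
Total = 0.4970949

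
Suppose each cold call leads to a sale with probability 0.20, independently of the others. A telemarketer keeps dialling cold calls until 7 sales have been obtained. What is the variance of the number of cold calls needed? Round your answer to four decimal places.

Y = total cold calls until the seventh success; negative binomial with r=7, p=0.20.
Var(Y) = r(1−p)/p² = 7·0.80 / 0.20² = 140.000000

140.0000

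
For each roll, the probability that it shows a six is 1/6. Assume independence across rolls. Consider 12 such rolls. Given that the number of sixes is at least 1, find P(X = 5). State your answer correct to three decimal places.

X ~ Binomial(12, 0.166667). Want P(X=5 | X≥1) = P(X=5) / P(X≥1).
P(X=5) = C(12,5)·0.166667^5·0.833333^7 = 0.02842
P(X≥1) = 1 − 0.11216 = 0.88784
Ratio = 0.02842 / 0.88784 = 0.03202

0.032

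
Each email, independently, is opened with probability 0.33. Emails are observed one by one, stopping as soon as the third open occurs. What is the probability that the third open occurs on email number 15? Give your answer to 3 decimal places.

Y = trial on which the third success occurs; negative binomial, r=3, p=0.33.
P(Y=15) = C(14,2) · p^3 · (1−p)^12
= 91 · 0.035937 · 0.0081827 = 0.02676

0.027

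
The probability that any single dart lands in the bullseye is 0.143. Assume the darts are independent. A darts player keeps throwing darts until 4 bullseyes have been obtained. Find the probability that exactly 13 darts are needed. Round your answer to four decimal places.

0.0229

Y = trial on which the fourth success occurs; negative binomial, r=4, p=0.143.
P(Y=13) = C(12,3) · p^4 · (1−p)^9
= 220 · 0.00041816 · 0.24936 = 0.022940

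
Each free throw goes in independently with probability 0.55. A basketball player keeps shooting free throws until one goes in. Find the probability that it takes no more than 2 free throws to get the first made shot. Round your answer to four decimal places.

0.7975

Y = number of free throws to the first success; geometric, p = 0.55.
P(Y ≤ 2) = 1 − (1−p)^2 = 1 − 0.202500 = 0.797500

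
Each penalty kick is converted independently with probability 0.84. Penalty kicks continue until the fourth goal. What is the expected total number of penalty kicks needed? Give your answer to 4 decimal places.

4.7619

Y = total penalty kicks until the fourth success; negative binomial with r=4, p=0.84.
E[Y] = r / p = 4 / 0.84 = 4.761905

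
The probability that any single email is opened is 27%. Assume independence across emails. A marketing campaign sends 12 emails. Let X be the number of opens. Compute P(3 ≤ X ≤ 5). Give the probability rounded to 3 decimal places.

0.593

X ~ Binomial(12, 0.27); P(3 ≤ X ≤ 5) = Σ C(12,k) p^k (1−p)^(12−k) over k:
  k=3: C(12,3)·0.27^3·0.73^9 = 0.25493
  k=4: C(12,4)·0.27^4·0.73^8 = 0.21215
  k=5: C(12,5)·0.27^5·0.73^7 = 0.12555
Total = 0.59263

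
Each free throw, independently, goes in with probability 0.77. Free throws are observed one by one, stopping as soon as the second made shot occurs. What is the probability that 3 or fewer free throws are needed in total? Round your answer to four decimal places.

0.8656

Finishing within 3 free throws ⇔ at least 2 successes in the first 3. With X ~ Binomial(3, 0.77), P(Y ≤ 3) = 1 − P(X ≤ 1).
  k=0: C(3,0)·0.77^0·0.23^3 = 0.012167
  k=1: C(3,1)·0.77^1·0.23^2 = 0.122199
1 − 0.134366 = 0.865634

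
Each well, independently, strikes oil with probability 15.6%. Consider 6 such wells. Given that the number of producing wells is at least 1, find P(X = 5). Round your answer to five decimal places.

0.00073

X ~ Binomial(6, 0.156). Want P(X=5 | X≥1) = P(X=5) / P(X≥1).
P(X=5) = C(6,5)·0.156^5·0.844^1 = 0.0004679
P(X≥1) = 1 − 0.3614554 = 0.6385446
Ratio = 0.0004679 / 0.6385446 = 0.0007327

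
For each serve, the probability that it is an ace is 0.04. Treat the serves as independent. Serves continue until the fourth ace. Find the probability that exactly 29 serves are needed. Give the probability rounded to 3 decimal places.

0.003

Y = trial on which the fourth success occurs; negative binomial, r=4, p=0.04.
P(Y=29) = C(28,3) · p^4 · (1−p)^25
= 3276 · 2.56e-06 · 0.3604 = 0.00302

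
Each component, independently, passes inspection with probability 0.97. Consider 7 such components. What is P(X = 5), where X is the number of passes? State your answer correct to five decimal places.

X ~ Binomial(n=7, p=0.97).
P(X=5) = C(7,5) · p^5 · (1−p)^2
= 21 · 0.85873 · 0.0009 = 0.0162301

0.01623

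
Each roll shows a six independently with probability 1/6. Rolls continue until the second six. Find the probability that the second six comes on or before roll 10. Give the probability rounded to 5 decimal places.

Finishing within 10 rolls ⇔ at least 2 successes in the first 10. With X ~ Binomial(10, 0.166667), P(Y ≤ 10) = 1 − P(X ≤ 1).
  k=0: C(10,0)·0.166667^0·0.833333^10 = 0.1615056
  k=1: C(10,1)·0.166667^1·0.833333^9 = 0.3230112
1 − 0.4845167 = 0.5154833

0.51548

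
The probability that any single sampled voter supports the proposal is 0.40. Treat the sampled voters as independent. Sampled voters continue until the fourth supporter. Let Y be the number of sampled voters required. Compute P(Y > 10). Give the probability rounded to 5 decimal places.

0.38228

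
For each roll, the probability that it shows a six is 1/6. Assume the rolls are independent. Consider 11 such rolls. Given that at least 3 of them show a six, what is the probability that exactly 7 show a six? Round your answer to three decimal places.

0.002

X ~ Binomial(11, 0.166667). Want P(X=7 | X≥3) = P(X=7) / P(X≥3).
P(X=7) = C(11,7)·0.166667^7·0.833333^4 = 0.00057
P(X≥3) = 1 − 0.13459 − 0.29609 − 0.29609 = 0.27322
Ratio = 0.00057 / 0.27322 = 0.00208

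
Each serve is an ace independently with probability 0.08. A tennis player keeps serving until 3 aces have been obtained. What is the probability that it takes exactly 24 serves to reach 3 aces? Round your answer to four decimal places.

0.0225

Y = trial on which the third success occurs; negative binomial, r=3, p=0.08.
P(Y=24) = C(23,2) · p^3 · (1−p)^21
= 253 · 0.000512 · 0.1736 = 0.022487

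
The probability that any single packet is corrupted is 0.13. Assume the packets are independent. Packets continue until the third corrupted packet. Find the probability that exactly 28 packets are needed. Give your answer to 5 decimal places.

Y = trial on which the third success occurs; negative binomial, r=3, p=0.13.
P(Y=28) = C(27,2) · p^3 · (1−p)^25
= 351 · 0.002197 · 0.03076 = 0.0237202

0.02372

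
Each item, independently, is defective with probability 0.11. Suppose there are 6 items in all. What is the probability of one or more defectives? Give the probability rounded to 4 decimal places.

P(at least one) = 1 − P(none) = 1 − (1 − 0.11)^6
= 1 − 0.496981 = 0.503019

0.5030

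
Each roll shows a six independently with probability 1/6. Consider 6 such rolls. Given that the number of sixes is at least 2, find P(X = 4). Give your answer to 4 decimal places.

0.0305

X ~ Binomial(6, 0.166667). Want P(X=4 | X≥2) = P(X=4) / P(X≥2).
P(X=4) = C(6,4)·0.166667^4·0.833333^2 = 0.008038
P(X≥2) = 1 − 0.334898 − 0.401878 = 0.263224
Ratio = 0.008038 / 0.263224 = 0.030535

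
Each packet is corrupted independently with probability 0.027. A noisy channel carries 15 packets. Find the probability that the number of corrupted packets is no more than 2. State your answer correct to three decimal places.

0.993

X ~ Binomial(15, 0.027); P(X ≤ 2) = Σ C(15,k) p^k (1−p)^(15−k) over k:
  k=0: C(15,0)·0.027^0·0.973^15 = 0.66327
  k=1: C(15,1)·0.027^1·0.973^14 = 0.27608
  k=2: C(15,2)·0.027^2·0.973^13 = 0.05363
Total = 0.99298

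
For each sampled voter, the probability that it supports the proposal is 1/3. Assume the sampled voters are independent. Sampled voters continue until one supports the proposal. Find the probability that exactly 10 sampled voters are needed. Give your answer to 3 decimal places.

0.009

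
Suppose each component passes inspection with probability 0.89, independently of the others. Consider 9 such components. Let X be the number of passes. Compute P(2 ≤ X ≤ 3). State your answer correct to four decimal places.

0.0001

X ~ Binomial(9, 0.89); P(2 ≤ X ≤ 3) = Σ C(9,k) p^k (1−p)^(9−k) over k:
  k=2: C(9,2)·0.89^2·0.11^7 = 0.000006
  k=3: C(9,3)·0.89^3·0.11^6 = 0.000105
Total = 0.000110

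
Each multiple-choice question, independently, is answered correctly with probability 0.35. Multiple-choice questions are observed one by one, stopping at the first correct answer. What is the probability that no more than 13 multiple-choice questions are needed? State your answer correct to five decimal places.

0.99630

Y = number of multiple-choice questions to the first success; geometric, p = 0.35.
P(Y ≤ 13) = 1 − (1−p)^13 = 1 − 0.0036972 = 0.9963028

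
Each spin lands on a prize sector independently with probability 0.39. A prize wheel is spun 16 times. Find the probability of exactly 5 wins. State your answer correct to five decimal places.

X ~ Binomial(n=16, p=0.39).
P(X=5) = C(16,5) · p^5 · (1−p)^11
= 4368 · 0.0090224 · 0.0043514 = 0.1714880

0.17149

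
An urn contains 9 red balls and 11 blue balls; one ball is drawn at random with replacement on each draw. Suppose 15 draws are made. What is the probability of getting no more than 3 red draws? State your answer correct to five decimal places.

0.04242

X ~ Binomial(15, 0.45); P(X ≤ 3) = Σ C(15,k) p^k (1−p)^(15−k) over k:
  k=0: C(15,0)·0.45^0·0.55^15 = 0.0001275
  k=1: C(15,1)·0.45^1·0.55^14 = 0.0015645
  k=2: C(15,2)·0.45^2·0.55^13 = 0.0089604
  k=3: C(15,3)·0.45^3·0.55^12 = 0.0317688
Total = 0.0424213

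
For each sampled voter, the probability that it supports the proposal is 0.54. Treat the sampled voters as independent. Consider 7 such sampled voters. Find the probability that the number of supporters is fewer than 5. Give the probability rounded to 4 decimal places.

0.7027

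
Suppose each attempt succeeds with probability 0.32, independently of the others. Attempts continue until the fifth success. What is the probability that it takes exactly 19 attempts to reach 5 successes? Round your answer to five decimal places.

0.04641

Y = trial on which the fifth success occurs; negative binomial, r=5, p=0.32.
P(Y=19) = C(18,4) · p^5 · (1−p)^14
= 3060 · 0.0033554 · 0.0045199 = 0.0464083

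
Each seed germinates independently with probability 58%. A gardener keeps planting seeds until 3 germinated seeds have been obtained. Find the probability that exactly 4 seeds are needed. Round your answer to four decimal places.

0.2458

Y = trial on which the third success occurs; negative binomial, r=3, p=0.58.
P(Y=4) = C(3,2) · p^3 · (1−p)^1
= 3 · 0.19511 · 0.42 = 0.245841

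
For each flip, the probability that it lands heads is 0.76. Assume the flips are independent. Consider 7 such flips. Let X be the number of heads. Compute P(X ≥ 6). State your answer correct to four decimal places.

X ~ Binomial(7, 0.76); P(X ≥ 6) = Σ C(7,k) p^k (1−p)^(7−k) over k:
  k=6: C(7,6)·0.76^6·0.24^1 = 0.323736
  k=7: C(7,7)·0.76^7·0.24^0 = 0.146452
Total = 0.470188

0.4702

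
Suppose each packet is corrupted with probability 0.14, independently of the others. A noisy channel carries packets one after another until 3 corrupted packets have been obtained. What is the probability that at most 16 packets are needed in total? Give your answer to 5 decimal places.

0.39255

Finishing within 16 packets ⇔ at least 3 successes in the first 16. With X ~ Binomial(16, 0.14), P(Y ≤ 16) = 1 − P(X ≤ 2).
  k=0: C(16,0)·0.14^0·0.86^16 = 0.0895314
  k=1: C(16,1)·0.14^1·0.86^15 = 0.2331980
  k=2: C(16,2)·0.14^2·0.86^14 = 0.2847185
1 − 0.6074478 = 0.3925522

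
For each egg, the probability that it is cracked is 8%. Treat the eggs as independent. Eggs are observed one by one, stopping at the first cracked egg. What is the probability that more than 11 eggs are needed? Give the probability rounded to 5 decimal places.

Y = number of eggs to the first success; geometric, p = 0.08.
P(Y > 11) = P(first 11 all fail) = (1−p)^11 = 0.3996374

0.39964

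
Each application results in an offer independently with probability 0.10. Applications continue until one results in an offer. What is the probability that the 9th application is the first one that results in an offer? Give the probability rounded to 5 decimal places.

Geometric (trials to first success), p = 0.10.
P(Y = 9) = (1−p)^8 · p = 0.43047 · 0.10 = 0.0430467

0.04305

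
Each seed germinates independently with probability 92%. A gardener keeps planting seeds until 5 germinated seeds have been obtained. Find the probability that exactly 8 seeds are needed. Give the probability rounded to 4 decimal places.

Y = trial on which the fifth success occurs; negative binomial, r=5, p=0.92.
P(Y=8) = C(7,4) · p^5 · (1−p)^3
= 35 · 0.65908 · 0.000512 = 0.011811

0.0118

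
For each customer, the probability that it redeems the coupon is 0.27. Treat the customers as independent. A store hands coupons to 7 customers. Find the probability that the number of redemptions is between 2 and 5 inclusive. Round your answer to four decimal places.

0.6014

X ~ Binomial(7, 0.27); P(2 ≤ X ≤ 5) = Σ C(7,k) p^k (1−p)^(7−k) over k:
  k=2: C(7,2)·0.27^2·0.73^5 = 0.317367
  k=3: C(7,3)·0.27^3·0.73^4 = 0.195637
  k=4: C(7,4)·0.27^4·0.73^3 = 0.072359
  k=5: C(7,5)·0.27^5·0.73^2 = 0.016058
Total = 0.601420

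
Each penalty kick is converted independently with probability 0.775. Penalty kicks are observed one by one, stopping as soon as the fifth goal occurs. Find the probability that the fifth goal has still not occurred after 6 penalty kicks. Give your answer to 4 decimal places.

Needing more than 6 penalty kicks ⇔ fewer than 5 successes in the first 6. With X ~ Binomial(6, 0.775), P(Y > 6) = P(X ≤ 4).
  k=0: C(6,0)·0.775^0·0.225^6 = 0.000130
  k=1: C(6,1)·0.775^1·0.225^5 = 0.002681
  k=2: C(6,2)·0.775^2·0.225^4 = 0.023090
  k=3: C(6,3)·0.775^3·0.225^3 = 0.106043
  k=4: C(6,4)·0.775^4·0.225^2 = 0.273945
P(X ≤ 4) = 0.405889

0.4059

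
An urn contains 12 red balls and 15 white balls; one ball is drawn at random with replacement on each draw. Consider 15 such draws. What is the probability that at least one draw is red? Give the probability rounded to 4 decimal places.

P(at least one) = 1 − P(none) = 1 − (1 − 0.444444)^15
= 1 − 0.000148 = 0.999852

0.9999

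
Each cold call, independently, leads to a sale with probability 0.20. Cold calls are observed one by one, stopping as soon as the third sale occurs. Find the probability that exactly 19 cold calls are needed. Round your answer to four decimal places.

0.0345

Y = trial on which the third success occurs; negative binomial, r=3, p=0.20.
P(Y=19) = C(18,2) · p^3 · (1−p)^16
= 153 · 0.008 · 0.028147 = 0.034453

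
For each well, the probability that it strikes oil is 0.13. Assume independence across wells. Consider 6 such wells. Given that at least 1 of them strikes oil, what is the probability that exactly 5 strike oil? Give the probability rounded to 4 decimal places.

0.0003

X ~ Binomial(6, 0.13). Want P(X=5 | X≥1) = P(X=5) / P(X≥1).
P(X=5) = C(6,5)·0.13^5·0.87^1 = 0.000194
P(X≥1) = 1 − 0.433626 = 0.566374
Ratio = 0.000194 / 0.566374 = 0.000342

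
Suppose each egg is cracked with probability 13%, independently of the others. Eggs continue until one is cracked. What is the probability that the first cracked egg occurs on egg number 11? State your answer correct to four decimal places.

Geometric (trials to first success), p = 0.13.
P(Y = 11) = (1−p)^10 · p = 0.24842 · 0.13 = 0.032295

0.0323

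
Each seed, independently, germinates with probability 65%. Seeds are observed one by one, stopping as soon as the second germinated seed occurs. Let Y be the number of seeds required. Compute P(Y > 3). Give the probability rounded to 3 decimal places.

Needing more than 3 seeds ⇔ fewer than 2 successes in the first 3. With X ~ Binomial(3, 0.65), P(Y > 3) = P(X ≤ 1).
  k=0: C(3,0)·0.65^0·0.35^3 = 0.04288
  k=1: C(3,1)·0.65^1·0.35^2 = 0.23888
P(X ≤ 1) = 0.28175

0.282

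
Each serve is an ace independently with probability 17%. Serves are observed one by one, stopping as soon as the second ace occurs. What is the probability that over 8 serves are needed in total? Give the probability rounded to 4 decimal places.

0.5943

Needing more than 8 serves ⇔ fewer than 2 successes in the first 8. With X ~ Binomial(8, 0.17), P(Y > 8) = P(X ≤ 1).
  k=0: C(8,0)·0.17^0·0.83^8 = 0.225229
  k=1: C(8,1)·0.17^1·0.83^7 = 0.369050
P(X ≤ 1) = 0.594280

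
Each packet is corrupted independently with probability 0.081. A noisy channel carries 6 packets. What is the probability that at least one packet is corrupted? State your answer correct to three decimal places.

0.398

P(at least one) = 1 − P(none) = 1 − (1 − 0.081)^6
= 1 − 0.60241 = 0.39759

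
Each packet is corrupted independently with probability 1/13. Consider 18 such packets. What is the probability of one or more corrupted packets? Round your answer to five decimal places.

P(at least one) = 1 − P(none) = 1 − (1 − 0.076923)^18
= 1 − 0.2367457 = 0.7632543

0.76325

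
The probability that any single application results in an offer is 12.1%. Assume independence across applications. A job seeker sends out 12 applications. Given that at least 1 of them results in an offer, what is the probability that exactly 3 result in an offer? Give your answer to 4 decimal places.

0.1551

X ~ Binomial(12, 0.121). Want P(X=3 | X≥1) = P(X=3) / P(X≥1).
P(X=3) = C(12,3)·0.121^3·0.879^9 = 0.122090
P(X≥1) = 1 − 0.212748 = 0.787252
Ratio = 0.122090 / 0.787252 = 0.155083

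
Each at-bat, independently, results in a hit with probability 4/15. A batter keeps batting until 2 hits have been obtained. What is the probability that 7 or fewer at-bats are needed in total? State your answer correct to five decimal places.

0.59563

Finishing within 7 at-bats ⇔ at least 2 successes in the first 7. With X ~ Binomial(7, 0.266667), P(Y ≤ 7) = 1 − P(X ≤ 1).
  k=0: C(7,0)·0.266667^0·0.733333^7 = 0.1140539
  k=1: C(7,1)·0.266667^1·0.733333^6 = 0.2903189
1 − 0.4043728 = 0.5956272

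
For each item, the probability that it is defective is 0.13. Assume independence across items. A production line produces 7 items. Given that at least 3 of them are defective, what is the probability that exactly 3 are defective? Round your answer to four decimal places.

0.8595

X ~ Binomial(7, 0.13). Want P(X=3 | X≥3) = P(X=3) / P(X≥3).
P(X=3) = C(7,3)·0.13^3·0.87^4 = 0.044053
P(X≥3) = 1 − 0.377255 − 0.394600 − 0.176890 = 0.051256
Ratio = 0.044053 / 0.051256 = 0.859473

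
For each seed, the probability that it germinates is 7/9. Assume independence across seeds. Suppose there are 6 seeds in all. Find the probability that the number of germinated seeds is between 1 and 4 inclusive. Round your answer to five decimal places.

X ~ Binomial(6, 0.777778); P(1 ≤ X ≤ 4) = Σ C(6,k) p^k (1−p)^(6−k) over k:
  k=1: C(6,1)·0.777778^1·0.222222^5 = 0.0025290
  k=2: C(6,2)·0.777778^2·0.222222^4 = 0.0221285
  k=3: C(6,3)·0.777778^3·0.222222^3 = 0.1032664
  k=4: C(6,4)·0.777778^4·0.222222^2 = 0.2710743
Total = 0.3989982

0.39900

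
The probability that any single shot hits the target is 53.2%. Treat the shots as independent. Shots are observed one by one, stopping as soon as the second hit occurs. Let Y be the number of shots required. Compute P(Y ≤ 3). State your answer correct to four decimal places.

0.5479

Finishing within 3 shots ⇔ at least 2 successes in the first 3. With X ~ Binomial(3, 0.532), P(Y ≤ 3) = 1 − P(X ≤ 1).
  k=0: C(3,0)·0.532^0·0.468^3 = 0.102503
  k=1: C(3,1)·0.532^1·0.468^2 = 0.349562
1 − 0.452066 = 0.547934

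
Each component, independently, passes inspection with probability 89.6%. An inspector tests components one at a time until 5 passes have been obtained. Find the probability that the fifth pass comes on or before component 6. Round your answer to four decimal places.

Finishing within 6 components ⇔ at least 5 successes in the first 6. With X ~ Binomial(6, 0.896), P(Y ≤ 6) = 1 − P(X ≤ 4).
  k=0: C(6,0)·0.896^0·0.104^6 = 0.000001
  k=1: C(6,1)·0.896^1·0.104^5 = 0.000065
  k=2: C(6,2)·0.896^2·0.104^4 = 0.001409
  k=3: C(6,3)·0.896^3·0.104^3 = 0.016183
  k=4: C(6,4)·0.896^4·0.104^2 = 0.104566
1 − 0.122224 = 0.877776

0.8778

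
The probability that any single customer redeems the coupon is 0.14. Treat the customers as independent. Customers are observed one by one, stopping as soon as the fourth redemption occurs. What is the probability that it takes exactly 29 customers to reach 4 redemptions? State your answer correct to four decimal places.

0.0290

Y = trial on which the fourth success occurs; negative binomial, r=4, p=0.14.
P(Y=29) = C(28,3) · p^4 · (1−p)^25
= 3276 · 0.00038416 · 0.023039 = 0.028995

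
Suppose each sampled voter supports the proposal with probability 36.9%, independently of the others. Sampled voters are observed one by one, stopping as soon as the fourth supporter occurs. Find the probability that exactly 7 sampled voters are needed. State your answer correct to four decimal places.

Y = trial on which the fourth success occurs; negative binomial, r=4, p=0.369.
P(Y=7) = C(6,3) · p^4 · (1−p)^3
= 20 · 0.01854 · 0.25124 = 0.093159

0.0932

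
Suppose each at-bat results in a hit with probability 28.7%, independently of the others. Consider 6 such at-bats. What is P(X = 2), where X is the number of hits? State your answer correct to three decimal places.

0.319

X ~ Binomial(n=6, p=0.287).
P(X=2) = C(6,2) · p^2 · (1−p)^4
= 15 · 0.082369 · 0.25844 = 0.31931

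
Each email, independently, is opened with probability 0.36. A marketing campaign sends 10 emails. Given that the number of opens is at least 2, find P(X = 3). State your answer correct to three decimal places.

X ~ Binomial(10, 0.36). Want P(X=3 | X≥2) = P(X=3) / P(X≥2).
P(X=3) = C(10,3)·0.36^3·0.64^7 = 0.24623
P(X≥2) = 1 − 0.01153 − 0.06485 = 0.92362
Ratio = 0.24623 / 0.92362 = 0.26660

0.267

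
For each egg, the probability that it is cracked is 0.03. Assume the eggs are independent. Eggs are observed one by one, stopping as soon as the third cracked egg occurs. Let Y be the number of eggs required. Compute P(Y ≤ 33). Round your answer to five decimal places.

0.07564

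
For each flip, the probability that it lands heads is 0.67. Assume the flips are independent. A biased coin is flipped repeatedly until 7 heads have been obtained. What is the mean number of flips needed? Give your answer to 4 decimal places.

Y = total flips until the seventh success; negative binomial with r=7, p=0.67.
E[Y] = r / p = 7 / 0.67 = 10.447761

10.4478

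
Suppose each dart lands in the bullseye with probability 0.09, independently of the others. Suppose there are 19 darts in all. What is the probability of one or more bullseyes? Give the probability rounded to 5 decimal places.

P(at least one) = 1 − P(none) = 1 − (1 − 0.09)^19
= 1 − 0.1666428 = 0.8333572

0.83336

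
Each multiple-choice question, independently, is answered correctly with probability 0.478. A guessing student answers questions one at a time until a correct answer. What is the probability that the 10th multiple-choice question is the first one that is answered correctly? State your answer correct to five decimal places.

Geometric (trials to first success), p = 0.478.
P(Y = 10) = (1−p)^9 · p = 0.0028776 · 0.478 = 0.0013755

0.00138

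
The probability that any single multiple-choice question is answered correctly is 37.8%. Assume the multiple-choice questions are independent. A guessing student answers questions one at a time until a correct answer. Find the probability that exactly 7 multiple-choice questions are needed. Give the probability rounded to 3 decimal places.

0.022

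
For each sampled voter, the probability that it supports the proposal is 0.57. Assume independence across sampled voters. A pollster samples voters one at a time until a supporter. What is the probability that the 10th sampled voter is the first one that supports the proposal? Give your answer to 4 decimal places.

Geometric (trials to first success), p = 0.57.
P(Y = 10) = (1−p)^9 · p = 0.00050259 · 0.57 = 0.000286

0.0003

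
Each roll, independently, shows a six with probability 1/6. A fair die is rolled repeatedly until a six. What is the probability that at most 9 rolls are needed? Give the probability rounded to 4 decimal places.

0.8062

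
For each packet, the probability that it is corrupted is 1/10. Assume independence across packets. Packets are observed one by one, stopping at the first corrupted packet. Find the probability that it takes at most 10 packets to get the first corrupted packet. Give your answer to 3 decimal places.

0.651

Y = number of packets to the first success; geometric, p = 0.10.
P(Y ≤ 10) = 1 − (1−p)^10 = 1 − 0.34868 = 0.65132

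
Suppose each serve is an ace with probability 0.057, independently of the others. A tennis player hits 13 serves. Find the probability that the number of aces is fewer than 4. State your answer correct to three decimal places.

0.995

X ~ Binomial(13, 0.057); P(X ≤ 3) = Σ C(13,k) p^k (1−p)^(13−k) over k:
  k=0: C(13,0)·0.057^0·0.943^13 = 0.46629
  k=1: C(13,1)·0.057^1·0.943^12 = 0.36640
  k=2: C(13,2)·0.057^2·0.943^11 = 0.13288
  k=3: C(13,3)·0.057^3·0.943^10 = 0.02945
Total = 0.99502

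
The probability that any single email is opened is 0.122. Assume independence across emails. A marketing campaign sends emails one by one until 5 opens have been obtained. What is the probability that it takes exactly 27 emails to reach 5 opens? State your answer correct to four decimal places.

0.0231

Y = trial on which the fifth success occurs; negative binomial, r=5, p=0.122.
P(Y=27) = C(26,4) · p^5 · (1−p)^22
= 14950 · 2.7027e-05 · 0.057132 = 0.023084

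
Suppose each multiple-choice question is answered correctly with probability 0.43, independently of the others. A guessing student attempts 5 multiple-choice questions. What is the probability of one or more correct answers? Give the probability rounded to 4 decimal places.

P(at least one) = 1 − P(none) = 1 − (1 − 0.43)^5
= 1 − 0.060169 = 0.939831

0.9398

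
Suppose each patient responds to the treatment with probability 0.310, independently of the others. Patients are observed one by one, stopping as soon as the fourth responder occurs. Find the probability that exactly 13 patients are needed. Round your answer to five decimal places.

Y = trial on which the fourth success occurs; negative binomial, r=4, p=0.31.
P(Y=13) = C(12,3) · p^4 · (1−p)^9
= 220 · 0.0092352 · 0.035452 = 0.0720296

0.07203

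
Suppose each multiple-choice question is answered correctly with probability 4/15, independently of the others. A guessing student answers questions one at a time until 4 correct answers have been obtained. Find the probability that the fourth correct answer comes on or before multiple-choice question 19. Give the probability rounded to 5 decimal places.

Finishing within 19 multiple-choice questions ⇔ at least 4 successes in the first 19. With X ~ Binomial(19, 0.266667), P(Y ≤ 19) = 1 − P(X ≤ 3).
  k=0: C(19,0)·0.266667^0·0.733333^19 = 0.0027588
  k=1: C(19,1)·0.266667^1·0.733333^18 = 0.0190611
  k=2: C(19,2)·0.266667^2·0.733333^17 = 0.0623818
  k=3: C(19,3)·0.266667^3·0.733333^16 = 0.1285443
1 − 0.2127460 = 0.7872540

0.78725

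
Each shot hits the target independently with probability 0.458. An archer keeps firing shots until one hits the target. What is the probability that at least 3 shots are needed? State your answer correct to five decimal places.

0.29376

Y = number of shots to the first success; geometric, p = 0.458.
P(Y > 2) = P(first 2 all fail) = (1−p)^2 = 0.2937640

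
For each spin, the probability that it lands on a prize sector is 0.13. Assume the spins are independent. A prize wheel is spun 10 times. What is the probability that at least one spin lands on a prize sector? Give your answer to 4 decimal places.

0.7516

P(at least one) = 1 − P(none) = 1 − (1 − 0.13)^10
= 1 − 0.248423 = 0.751577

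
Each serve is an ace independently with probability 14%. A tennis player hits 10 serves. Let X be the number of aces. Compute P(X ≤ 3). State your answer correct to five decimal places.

0.96004

X ~ Binomial(10, 0.14); P(X ≤ 3) = Σ C(10,k) p^k (1−p)^(10−k) over k:
  k=0: C(10,0)·0.14^0·0.86^10 = 0.2213016
  k=1: C(10,1)·0.14^1·0.86^9 = 0.3602584
  k=2: C(10,2)·0.14^2·0.86^8 = 0.2639102
  k=3: C(10,3)·0.14^3·0.86^7 = 0.1145657
Total = 0.9600358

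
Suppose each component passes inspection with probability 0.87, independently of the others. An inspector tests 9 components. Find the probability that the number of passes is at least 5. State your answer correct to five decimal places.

0.99704

X ~ Binomial(9, 0.87); P(X ≥ 5) = Σ C(9,k) p^k (1−p)^(9−k) over k:
  k=5: C(9,5)·0.87^5·0.13^4 = 0.0179366
  k=6: C(9,6)·0.87^6·0.13^3 = 0.0800248
  k=7: C(9,7)·0.87^7·0.13^2 = 0.2295218
  k=8: C(9,8)·0.87^8·0.13^1 = 0.3840077
  k=9: C(9,9)·0.87^9·0.13^0 = 0.2855442
Total = 0.9970351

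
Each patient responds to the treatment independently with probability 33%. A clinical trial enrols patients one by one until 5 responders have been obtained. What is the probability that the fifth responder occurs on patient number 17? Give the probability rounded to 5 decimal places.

0.05828

Y = trial on which the fifth success occurs; negative binomial, r=5, p=0.33.
P(Y=17) = C(16,4) · p^5 · (1−p)^12
= 1820 · 0.0039135 · 0.0081827 = 0.0582826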